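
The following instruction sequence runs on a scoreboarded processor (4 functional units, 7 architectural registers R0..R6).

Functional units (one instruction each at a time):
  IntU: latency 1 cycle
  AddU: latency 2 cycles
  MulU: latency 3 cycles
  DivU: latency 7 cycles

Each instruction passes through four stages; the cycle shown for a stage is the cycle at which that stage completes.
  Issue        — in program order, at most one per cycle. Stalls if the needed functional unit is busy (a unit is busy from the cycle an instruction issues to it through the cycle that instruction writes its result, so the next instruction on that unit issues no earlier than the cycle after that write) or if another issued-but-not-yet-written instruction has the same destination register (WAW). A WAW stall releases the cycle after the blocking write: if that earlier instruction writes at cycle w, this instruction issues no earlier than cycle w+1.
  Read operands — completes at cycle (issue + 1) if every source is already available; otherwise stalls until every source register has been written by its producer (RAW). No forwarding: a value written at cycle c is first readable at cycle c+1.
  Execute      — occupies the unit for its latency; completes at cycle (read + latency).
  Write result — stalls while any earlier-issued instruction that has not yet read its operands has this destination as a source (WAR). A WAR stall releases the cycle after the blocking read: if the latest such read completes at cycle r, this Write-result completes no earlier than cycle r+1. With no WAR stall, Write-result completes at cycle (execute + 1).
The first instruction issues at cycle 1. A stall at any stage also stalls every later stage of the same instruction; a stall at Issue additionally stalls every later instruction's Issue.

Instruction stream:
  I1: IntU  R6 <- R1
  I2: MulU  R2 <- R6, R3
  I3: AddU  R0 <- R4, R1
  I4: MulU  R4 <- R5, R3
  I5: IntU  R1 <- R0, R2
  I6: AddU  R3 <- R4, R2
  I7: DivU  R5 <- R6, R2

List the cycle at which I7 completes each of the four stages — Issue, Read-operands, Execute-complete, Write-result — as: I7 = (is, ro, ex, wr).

I7 = (13, 14, 21, 22)

I1: IS=1 RO=2 EX=3 WR=4
I2: IS=2 RO=5 EX=8 WR=9  [RAW R6: wait I1 write@4]
I3: IS=3 RO=4 EX=6 WR=7
I4: IS=10 RO=11 EX=14 WR=15  [struct: MulU busy until I2 writes@9]
I5: IS=11 RO=12 EX=13 WR=14
I6: IS=12 RO=16 EX=18 WR=19  [RAW R4: wait I4 write@15]
I7: IS=13 RO=14 EX=21 WR=22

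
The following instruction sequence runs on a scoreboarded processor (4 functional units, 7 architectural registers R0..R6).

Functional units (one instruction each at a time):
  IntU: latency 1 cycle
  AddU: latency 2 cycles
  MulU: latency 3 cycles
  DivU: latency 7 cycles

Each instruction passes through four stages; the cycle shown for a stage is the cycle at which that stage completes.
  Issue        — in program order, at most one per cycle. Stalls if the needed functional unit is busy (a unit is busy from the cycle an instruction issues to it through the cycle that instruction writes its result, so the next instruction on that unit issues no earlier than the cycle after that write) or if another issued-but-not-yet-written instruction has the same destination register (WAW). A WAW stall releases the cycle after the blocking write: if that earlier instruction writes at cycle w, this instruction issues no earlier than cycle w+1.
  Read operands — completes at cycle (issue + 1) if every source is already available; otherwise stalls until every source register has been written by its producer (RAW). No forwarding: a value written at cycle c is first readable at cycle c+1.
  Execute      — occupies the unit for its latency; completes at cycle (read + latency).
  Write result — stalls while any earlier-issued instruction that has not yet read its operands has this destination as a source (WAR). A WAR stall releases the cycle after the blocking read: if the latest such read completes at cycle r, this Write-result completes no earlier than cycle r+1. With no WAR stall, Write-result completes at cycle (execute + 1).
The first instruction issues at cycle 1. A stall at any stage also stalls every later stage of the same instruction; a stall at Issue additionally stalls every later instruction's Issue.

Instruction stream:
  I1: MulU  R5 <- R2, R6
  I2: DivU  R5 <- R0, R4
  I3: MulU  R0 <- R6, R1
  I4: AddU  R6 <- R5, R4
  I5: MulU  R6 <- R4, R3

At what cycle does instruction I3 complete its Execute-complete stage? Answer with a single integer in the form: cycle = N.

cycle = 12

I1: IS=1 RO=2 EX=5 WR=6
I2: IS=7 RO=8 EX=15 WR=16  [WAW R5: wait I1 write@6]
I3: IS=8 RO=9 EX=12 WR=13
I4: IS=9 RO=17 EX=19 WR=20  [RAW R5: wait I2 write@16]
I5: IS=21 RO=22 EX=25 WR=26  [WAW R6: wait I4 write@20]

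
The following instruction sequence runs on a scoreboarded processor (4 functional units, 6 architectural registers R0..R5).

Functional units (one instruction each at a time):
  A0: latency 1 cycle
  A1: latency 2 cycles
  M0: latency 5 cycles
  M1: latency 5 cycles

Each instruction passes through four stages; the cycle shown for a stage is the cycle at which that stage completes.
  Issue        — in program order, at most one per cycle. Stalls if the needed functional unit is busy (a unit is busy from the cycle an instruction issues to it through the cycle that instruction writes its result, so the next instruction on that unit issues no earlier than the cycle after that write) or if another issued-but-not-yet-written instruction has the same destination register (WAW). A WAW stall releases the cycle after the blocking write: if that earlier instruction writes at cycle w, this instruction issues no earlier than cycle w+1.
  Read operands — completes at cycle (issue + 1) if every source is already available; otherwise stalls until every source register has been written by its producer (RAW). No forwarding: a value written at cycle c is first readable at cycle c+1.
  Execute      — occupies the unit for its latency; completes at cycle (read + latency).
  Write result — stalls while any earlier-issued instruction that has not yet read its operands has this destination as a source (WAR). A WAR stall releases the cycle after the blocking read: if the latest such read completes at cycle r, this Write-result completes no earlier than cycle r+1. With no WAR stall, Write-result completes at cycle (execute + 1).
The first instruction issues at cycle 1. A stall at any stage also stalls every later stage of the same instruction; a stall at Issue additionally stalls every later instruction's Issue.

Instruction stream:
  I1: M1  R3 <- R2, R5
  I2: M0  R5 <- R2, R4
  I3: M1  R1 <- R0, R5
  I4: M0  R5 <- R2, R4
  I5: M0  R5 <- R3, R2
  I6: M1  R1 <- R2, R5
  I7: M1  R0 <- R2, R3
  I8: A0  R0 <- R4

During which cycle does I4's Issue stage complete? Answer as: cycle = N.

cycle = 10

cycle 1: I1 issues→M1
cycle 2: I1 reads, I2 issues→M0
cycle 3: I2 reads
cycle 7: I1 exec-done
cycle 8: I1 writes R3, I2 exec-done
cycle 9: I2 writes R5, I3 issues→M1
cycle 10: I3 reads, I4 issues→M0
cycle 11: I4 reads
cycle 15: I3 exec-done
cycle 16: I3 writes R1, I4 exec-done
cycle 17: I4 writes R5
cycle 18: I5 issues→M0
cycle 19: I5 reads, I6 issues→M1
cycle 24: I5 exec-done
cycle 25: I5 writes R5
cycle 26: I6 reads
cycle 31: I6 exec-done
cycle 32: I6 writes R1
cycle 33: I7 issues→M1
cycle 34: I7 reads
cycle 39: I7 exec-done
cycle 40: I7 writes R0
cycle 41: I8 issues→A0
cycle 42: I8 reads
cycle 43: I8 exec-done
cycle 44: I8 writes R0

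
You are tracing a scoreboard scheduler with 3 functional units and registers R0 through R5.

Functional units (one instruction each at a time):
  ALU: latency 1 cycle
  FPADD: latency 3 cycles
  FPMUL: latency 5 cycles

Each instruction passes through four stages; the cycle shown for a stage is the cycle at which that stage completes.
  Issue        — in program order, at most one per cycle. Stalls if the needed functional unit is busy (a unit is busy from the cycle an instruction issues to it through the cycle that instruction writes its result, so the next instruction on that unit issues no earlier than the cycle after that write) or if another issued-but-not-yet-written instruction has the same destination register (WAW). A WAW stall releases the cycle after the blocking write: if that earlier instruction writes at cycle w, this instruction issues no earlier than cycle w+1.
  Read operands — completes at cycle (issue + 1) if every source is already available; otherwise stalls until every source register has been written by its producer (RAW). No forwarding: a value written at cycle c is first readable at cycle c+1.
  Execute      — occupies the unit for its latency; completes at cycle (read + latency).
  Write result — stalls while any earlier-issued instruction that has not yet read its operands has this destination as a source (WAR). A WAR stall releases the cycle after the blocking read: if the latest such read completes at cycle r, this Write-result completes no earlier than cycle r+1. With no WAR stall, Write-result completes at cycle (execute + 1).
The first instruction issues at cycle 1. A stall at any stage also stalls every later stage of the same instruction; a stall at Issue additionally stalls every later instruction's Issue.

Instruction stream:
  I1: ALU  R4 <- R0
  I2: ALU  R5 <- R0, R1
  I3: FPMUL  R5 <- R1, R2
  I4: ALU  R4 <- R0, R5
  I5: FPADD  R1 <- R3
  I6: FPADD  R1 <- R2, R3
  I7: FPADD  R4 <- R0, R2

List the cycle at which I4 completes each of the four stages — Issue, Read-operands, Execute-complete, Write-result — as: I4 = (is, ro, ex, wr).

I4 = (10, 17, 18, 19)

[1] issue I1 (ALU)
[2] I1 read-ops
[3] I1 finished on ALU
[4] I1→R4
[5] issue I2 (ALU)
[6] I2 read-ops
[7] I2 finished on ALU
[8] I2→R5
[9] issue I3 (FPMUL)
[10] I3 read-ops; issue I4 (ALU)
[11] issue I5 (FPADD)
[12] I5 read-ops
[15] I3 finished on FPMUL; I5 finished on FPADD
[16] I3→R5; I5→R1
[17] I4 read-ops; issue I6 (FPADD)
[18] I4 finished on ALU; I6 read-ops
[19] I4→R4
[21] I6 finished on FPADD
[22] I6→R1
[23] issue I7 (FPADD)
[24] I7 read-ops
[27] I7 finished on FPADD
[28] I7→R4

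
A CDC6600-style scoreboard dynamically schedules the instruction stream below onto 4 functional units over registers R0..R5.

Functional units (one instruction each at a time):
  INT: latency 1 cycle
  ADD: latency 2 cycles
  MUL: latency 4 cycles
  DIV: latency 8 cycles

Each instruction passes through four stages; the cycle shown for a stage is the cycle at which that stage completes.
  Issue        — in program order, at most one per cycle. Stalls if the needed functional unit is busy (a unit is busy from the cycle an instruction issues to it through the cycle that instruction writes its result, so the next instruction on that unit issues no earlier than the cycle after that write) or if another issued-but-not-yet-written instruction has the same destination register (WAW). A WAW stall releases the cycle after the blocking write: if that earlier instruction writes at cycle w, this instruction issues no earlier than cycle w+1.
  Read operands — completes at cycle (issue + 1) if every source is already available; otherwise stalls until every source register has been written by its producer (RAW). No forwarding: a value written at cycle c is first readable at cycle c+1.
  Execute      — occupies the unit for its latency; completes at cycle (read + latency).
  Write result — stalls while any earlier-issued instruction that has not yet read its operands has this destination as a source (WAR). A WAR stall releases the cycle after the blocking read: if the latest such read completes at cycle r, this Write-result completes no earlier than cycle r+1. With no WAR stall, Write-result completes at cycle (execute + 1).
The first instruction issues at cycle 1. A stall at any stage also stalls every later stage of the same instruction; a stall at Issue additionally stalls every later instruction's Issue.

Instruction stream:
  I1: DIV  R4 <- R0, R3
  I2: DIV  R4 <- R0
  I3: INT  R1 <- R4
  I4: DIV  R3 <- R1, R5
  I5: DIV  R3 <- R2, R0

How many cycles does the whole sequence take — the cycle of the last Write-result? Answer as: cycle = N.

c1: I1→DIV
c2: I1 RO
c10: I1 EX
c11: I1 WR R4
c12: I2→DIV
c13: I2 RO, I3→INT
c21: I2 EX
c22: I2 WR R4
c23: I3 RO, I4→DIV
c24: I3 EX
c25: I3 WR R1
c26: I4 RO
c34: I4 EX
c35: I4 WR R3
c36: I5→DIV
c37: I5 RO
c45: I5 EX
c46: I5 WR R3

cycle = 46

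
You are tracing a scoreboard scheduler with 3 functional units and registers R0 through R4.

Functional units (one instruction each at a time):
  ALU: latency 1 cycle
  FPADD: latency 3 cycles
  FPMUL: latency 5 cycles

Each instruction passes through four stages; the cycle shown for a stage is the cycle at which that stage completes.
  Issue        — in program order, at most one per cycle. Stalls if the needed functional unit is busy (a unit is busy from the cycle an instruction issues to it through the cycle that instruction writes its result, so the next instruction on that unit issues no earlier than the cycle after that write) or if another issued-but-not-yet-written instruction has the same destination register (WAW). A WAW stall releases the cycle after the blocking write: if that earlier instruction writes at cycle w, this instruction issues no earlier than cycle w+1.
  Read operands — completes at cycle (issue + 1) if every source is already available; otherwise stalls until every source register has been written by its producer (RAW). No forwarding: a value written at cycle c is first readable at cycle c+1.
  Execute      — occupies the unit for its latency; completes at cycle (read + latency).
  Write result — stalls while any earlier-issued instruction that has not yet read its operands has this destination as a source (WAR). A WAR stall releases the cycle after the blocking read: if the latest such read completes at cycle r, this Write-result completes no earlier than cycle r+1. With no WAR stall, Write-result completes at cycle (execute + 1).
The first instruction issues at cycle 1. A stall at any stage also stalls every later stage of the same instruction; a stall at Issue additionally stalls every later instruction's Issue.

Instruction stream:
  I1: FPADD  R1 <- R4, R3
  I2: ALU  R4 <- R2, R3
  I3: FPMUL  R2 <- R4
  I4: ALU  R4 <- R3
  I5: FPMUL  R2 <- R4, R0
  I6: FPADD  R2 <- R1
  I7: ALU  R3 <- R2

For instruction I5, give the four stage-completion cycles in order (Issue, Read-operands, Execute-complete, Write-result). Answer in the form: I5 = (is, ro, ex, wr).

t=1  I1→FPADD
t=2  I1 RO, I2→ALU
t=3  I2 RO, I3→FPMUL
t=4  I2 EX
t=5  I1 EX, I2 WR R4
t=6  I1 WR R1, I3 RO, I4→ALU
t=7  I4 RO
t=8  I4 EX
t=9  I4 WR R4
t=11  I3 EX
t=12  I3 WR R2
t=13  I5→FPMUL
t=14  I5 RO
t=19  I5 EX
t=20  I5 WR R2
t=21  I6→FPADD
t=22  I6 RO, I7→ALU
t=25  I6 EX
t=26  I6 WR R2
t=27  I7 RO
t=28  I7 EX
t=29  I7 WR R3

I5 = (13, 14, 19, 20)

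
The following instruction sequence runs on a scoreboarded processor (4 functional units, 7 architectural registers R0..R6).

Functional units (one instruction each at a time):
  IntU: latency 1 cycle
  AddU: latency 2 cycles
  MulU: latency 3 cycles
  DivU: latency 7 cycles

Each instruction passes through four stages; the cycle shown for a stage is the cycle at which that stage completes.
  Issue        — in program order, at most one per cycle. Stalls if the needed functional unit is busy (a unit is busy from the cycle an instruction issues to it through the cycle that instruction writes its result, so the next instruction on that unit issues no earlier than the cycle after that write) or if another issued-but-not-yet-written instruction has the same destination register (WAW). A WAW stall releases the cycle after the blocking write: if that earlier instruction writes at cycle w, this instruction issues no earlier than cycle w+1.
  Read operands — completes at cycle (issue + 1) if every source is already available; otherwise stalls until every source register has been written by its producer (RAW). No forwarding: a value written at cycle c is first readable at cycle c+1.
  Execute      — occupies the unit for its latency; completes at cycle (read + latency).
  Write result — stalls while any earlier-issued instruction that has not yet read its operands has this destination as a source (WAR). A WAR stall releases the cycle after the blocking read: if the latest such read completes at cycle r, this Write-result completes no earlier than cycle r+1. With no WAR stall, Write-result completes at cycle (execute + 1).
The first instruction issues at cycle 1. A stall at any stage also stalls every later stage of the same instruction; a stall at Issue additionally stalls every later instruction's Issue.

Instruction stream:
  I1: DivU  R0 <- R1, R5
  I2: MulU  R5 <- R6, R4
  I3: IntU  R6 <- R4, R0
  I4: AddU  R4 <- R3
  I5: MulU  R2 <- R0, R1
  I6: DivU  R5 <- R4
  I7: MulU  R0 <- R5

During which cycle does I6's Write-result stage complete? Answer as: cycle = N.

cycle = 21

c1: issue I1 (DivU)
c2: I1 read-ops · issue I2 (MulU)
c3: I2 read-ops · issue I3 (IntU)
c4: issue I4 (AddU)
c5: I4 read-ops
c6: I2 finished on MulU
c7: I2→R5 · I4 finished on AddU
c8: issue I5 (MulU)
c9: I1 finished on DivU
c10: I1→R0
c11: I3 read-ops · I5 read-ops · issue I6 (DivU)
c12: I3 finished on IntU · I4→R4
c13: I3→R6 · I6 read-ops
c14: I5 finished on MulU
c15: I5→R2
c16: issue I7 (MulU)
c20: I6 finished on DivU
c21: I6→R5
c22: I7 read-ops
c25: I7 finished on MulU
c26: I7→R0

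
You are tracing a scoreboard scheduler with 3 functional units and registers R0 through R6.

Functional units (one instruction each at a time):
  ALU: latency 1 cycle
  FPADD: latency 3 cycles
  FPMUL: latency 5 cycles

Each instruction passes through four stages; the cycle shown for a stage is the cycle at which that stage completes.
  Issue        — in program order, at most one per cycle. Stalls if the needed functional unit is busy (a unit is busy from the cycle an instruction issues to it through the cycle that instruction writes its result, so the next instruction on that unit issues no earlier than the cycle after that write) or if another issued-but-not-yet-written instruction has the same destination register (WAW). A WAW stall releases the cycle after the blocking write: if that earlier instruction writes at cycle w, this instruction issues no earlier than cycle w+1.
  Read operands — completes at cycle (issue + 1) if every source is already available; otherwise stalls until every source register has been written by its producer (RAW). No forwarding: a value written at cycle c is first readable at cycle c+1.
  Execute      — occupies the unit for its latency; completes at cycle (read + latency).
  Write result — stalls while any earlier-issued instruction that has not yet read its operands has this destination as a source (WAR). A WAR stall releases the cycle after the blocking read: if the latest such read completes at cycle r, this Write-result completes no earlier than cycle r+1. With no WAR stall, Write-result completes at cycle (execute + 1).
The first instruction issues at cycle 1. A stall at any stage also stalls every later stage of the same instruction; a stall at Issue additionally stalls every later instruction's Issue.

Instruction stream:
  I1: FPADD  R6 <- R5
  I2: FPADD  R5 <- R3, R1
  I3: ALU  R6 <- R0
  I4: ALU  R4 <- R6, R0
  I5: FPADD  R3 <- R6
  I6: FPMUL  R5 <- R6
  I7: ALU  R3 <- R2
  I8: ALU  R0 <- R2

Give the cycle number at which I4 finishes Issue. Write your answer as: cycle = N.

cycle = 12

c1: issue I1 (FPADD)
c2: I1 read-ops
c5: I1 finished on FPADD
c6: I1→R6
c7: issue I2 (FPADD)
c8: I2 read-ops · issue I3 (ALU)
c9: I3 read-ops
c10: I3 finished on ALU
c11: I2 finished on FPADD · I3→R6
c12: I2→R5 · issue I4 (ALU)
c13: I4 read-ops · issue I5 (FPADD)
c14: I4 finished on ALU · I5 read-ops · issue I6 (FPMUL)
c15: I4→R4 · I6 read-ops
c17: I5 finished on FPADD
c18: I5→R3
c19: issue I7 (ALU)
c20: I6 finished on FPMUL · I7 read-ops
c21: I6→R5 · I7 finished on ALU
c22: I7→R3
c23: issue I8 (ALU)
c24: I8 read-ops
c25: I8 finished on ALU
c26: I8→R0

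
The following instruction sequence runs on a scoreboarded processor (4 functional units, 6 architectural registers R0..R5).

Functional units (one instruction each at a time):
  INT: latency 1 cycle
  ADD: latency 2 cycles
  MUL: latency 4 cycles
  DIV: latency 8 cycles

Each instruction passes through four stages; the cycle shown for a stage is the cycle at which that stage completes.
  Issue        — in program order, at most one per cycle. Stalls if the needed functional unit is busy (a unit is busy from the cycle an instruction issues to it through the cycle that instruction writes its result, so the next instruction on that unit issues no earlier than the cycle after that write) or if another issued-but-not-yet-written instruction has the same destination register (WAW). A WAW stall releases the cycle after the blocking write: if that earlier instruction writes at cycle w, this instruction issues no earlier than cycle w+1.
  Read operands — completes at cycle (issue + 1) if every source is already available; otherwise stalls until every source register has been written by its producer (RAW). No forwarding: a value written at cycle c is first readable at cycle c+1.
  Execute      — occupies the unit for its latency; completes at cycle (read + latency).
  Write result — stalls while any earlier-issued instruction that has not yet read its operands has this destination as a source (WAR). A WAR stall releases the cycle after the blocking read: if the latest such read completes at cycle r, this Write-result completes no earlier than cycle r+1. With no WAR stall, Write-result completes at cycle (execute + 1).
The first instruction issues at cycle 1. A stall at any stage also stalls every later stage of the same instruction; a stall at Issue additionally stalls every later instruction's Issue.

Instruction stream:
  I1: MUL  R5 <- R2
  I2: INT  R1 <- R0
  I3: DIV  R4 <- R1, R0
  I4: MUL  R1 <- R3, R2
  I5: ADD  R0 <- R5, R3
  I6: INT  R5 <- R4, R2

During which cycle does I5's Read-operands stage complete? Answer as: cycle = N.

[I1] 1/2/6/7
[I2] 2/3/4/5
[I3] 3/6/14/15  (RAW R1: wait I2 write@5)
[I4] 8/9/13/14  (struct: MUL busy until I1 writes@7)
[I5] 9/10/12/13
[I6] 10/16/17/18  (RAW R4: wait I3 write@15)

cycle = 10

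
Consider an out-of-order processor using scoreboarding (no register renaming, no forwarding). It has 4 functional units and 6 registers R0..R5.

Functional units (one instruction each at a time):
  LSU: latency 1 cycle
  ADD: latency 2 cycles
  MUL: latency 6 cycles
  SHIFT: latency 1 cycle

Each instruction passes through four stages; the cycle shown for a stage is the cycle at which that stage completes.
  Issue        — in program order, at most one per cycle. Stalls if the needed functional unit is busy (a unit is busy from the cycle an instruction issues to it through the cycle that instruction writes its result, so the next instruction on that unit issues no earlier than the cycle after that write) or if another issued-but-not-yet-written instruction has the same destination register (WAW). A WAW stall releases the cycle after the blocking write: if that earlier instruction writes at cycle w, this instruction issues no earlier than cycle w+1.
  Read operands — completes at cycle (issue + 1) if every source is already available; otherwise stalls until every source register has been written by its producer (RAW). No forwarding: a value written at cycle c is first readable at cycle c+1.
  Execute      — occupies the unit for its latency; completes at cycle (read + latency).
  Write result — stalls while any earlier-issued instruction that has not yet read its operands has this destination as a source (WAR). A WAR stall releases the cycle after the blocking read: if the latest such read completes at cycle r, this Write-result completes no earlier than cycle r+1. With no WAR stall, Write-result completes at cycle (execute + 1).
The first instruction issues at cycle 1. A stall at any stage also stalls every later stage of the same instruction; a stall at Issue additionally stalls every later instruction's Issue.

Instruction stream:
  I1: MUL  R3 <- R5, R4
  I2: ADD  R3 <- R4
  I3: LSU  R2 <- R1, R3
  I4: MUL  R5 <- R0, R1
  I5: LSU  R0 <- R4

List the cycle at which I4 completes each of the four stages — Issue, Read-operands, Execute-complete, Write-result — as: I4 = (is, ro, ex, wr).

I4 = (12, 13, 19, 20)

c1: I1 dispatched to MUL
c2: I1 operands ready
c8: I1 complete
c9: R3←I1
c10: I2 dispatched to ADD
c11: I2 operands ready; I3 dispatched to LSU
c12: I4 dispatched to MUL
c13: I2 complete; I4 operands ready
c14: R3←I2
c15: I3 operands ready
c16: I3 complete
c17: R2←I3
c18: I5 dispatched to LSU
c19: I4 complete; I5 operands ready
c20: R5←I4; I5 complete
c21: R0←I5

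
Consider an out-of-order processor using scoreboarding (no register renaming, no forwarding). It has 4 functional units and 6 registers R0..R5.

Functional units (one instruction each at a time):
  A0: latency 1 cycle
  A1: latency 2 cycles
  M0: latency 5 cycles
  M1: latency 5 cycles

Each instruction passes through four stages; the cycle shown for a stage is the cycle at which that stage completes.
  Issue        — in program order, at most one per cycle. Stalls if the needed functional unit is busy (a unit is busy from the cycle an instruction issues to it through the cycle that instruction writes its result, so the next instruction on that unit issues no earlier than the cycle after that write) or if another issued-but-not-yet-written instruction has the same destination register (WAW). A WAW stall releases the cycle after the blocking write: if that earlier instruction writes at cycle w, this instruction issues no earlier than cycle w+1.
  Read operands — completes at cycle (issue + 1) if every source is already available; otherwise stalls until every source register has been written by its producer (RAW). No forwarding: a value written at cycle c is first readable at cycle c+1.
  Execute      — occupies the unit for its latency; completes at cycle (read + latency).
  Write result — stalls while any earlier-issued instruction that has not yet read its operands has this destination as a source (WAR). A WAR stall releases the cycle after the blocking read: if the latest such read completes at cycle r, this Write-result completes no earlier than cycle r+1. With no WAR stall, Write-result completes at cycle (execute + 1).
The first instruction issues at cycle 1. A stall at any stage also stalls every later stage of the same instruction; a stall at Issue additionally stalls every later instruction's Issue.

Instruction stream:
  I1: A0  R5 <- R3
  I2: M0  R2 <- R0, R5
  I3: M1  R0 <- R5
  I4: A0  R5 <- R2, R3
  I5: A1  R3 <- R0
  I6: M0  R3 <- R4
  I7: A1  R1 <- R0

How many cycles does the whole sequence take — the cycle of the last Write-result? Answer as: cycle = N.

cycle = 23

t=1  I1 issues→A0
t=2  I1 reads | I2 issues→M0
t=3  I1 exec-done | I3 issues→M1
t=4  I1 writes R5
t=5  I2 reads | I3 reads | I4 issues→A0
t=6  I5 issues→A1
t=10  I2 exec-done | I3 exec-done
t=11  I2 writes R2 | I3 writes R0
t=12  I4 reads | I5 reads
t=13  I4 exec-done
t=14  I4 writes R5 | I5 exec-done
t=15  I5 writes R3
t=16  I6 issues→M0
t=17  I6 reads | I7 issues→A1
t=18  I7 reads
t=20  I7 exec-done
t=21  I7 writes R1
t=22  I6 exec-done
t=23  I6 writes R3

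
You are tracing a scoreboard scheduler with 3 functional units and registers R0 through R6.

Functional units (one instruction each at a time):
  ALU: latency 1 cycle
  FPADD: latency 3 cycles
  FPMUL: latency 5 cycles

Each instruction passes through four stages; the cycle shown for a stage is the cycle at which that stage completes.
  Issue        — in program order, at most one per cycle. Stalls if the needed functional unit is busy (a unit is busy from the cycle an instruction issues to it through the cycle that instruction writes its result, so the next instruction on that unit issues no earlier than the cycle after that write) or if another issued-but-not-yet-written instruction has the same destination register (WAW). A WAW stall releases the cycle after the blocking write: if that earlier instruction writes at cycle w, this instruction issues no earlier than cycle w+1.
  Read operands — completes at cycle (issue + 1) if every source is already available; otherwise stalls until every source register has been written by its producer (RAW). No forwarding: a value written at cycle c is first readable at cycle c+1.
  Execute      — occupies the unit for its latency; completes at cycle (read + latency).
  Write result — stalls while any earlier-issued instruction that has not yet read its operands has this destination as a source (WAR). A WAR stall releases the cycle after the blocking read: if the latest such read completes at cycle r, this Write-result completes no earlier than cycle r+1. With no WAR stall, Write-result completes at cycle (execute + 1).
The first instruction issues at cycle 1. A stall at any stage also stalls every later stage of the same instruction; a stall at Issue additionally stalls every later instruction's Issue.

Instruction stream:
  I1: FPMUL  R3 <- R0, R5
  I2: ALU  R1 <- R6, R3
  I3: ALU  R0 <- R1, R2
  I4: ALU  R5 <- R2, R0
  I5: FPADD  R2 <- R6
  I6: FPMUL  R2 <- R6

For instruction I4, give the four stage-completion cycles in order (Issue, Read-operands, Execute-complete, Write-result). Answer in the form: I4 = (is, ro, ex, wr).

I4 = (16, 17, 18, 19)

cycle 1: I1 dispatched to FPMUL
cycle 2: I1 operands ready; I2 dispatched to ALU
cycle 7: I1 complete
cycle 8: R3←I1
cycle 9: I2 operands ready
cycle 10: I2 complete
cycle 11: R1←I2
cycle 12: I3 dispatched to ALU
cycle 13: I3 operands ready
cycle 14: I3 complete
cycle 15: R0←I3
cycle 16: I4 dispatched to ALU
cycle 17: I4 operands ready; I5 dispatched to FPADD
cycle 18: I4 complete; I5 operands ready
cycle 19: R5←I4
cycle 21: I5 complete
cycle 22: R2←I5
cycle 23: I6 dispatched to FPMUL
cycle 24: I6 operands ready
cycle 29: I6 complete
cycle 30: R2←I6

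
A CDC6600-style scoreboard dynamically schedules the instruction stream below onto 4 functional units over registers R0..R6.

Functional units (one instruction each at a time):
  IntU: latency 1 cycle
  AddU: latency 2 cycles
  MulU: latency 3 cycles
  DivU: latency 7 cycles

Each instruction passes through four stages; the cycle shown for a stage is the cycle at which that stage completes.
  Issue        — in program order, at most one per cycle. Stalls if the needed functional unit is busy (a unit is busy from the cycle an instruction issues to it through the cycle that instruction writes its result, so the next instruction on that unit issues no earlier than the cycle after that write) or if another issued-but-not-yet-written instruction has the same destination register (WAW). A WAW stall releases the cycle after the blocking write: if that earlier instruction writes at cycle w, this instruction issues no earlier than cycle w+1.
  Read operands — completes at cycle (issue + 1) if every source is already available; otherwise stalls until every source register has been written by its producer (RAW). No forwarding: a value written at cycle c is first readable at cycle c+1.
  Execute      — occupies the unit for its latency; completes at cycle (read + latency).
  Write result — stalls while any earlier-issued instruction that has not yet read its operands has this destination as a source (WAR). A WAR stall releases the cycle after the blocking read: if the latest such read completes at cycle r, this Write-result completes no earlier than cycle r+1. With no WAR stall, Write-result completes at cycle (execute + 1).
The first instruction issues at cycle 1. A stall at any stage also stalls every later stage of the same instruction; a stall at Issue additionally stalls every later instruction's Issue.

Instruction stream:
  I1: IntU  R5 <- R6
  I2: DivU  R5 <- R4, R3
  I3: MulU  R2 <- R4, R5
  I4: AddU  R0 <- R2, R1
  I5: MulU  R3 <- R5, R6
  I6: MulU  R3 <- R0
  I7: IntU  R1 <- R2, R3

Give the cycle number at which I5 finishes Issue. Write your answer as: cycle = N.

cycle = 20

  I1 | 1 | 2 | 3 | 4
  I2 | 5 | 6 | 13 | 14   WAW R5: wait I1 write@4
  I3 | 6 | 15 | 18 | 19   RAW R5: wait I2 write@14
  I4 | 7 | 20 | 22 | 23   RAW R2: wait I3 write@19
  I5 | 20 | 21 | 24 | 25   struct: MulU busy until I3 writes@19
  I6 | 26 | 27 | 30 | 31   struct: MulU busy until I5 writes@25
  I7 | 27 | 32 | 33 | 34   RAW R3: wait I6 write@31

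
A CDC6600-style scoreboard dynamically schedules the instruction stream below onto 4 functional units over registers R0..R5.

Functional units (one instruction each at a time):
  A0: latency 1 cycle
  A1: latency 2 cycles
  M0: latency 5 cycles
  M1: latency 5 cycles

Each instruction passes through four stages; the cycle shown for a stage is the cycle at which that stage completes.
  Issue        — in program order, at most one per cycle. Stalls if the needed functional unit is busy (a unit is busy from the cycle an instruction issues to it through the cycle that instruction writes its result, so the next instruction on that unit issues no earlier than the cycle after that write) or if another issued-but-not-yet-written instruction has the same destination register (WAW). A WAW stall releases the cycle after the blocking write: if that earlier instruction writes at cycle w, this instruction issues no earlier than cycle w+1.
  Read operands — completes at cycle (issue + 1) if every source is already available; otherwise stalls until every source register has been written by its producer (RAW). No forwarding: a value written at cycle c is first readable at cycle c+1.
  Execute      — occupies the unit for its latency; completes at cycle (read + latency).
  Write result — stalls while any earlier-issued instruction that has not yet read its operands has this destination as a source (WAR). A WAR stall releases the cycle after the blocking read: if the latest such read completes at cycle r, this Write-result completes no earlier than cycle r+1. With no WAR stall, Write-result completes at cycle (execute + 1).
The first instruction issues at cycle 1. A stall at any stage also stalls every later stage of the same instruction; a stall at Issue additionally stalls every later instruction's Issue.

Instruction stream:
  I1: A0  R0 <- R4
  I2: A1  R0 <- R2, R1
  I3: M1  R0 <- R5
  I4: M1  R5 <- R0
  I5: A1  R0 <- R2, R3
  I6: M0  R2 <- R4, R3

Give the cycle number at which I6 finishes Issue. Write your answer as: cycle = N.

cycle = 20

I1: IS=1 RO=2 EX=3 WR=4
I2: IS=5 RO=6 EX=8 WR=9  [WAW R0: wait I1 write@4]
I3: IS=10 RO=11 EX=16 WR=17  [WAW R0: wait I2 write@9]
I4: IS=18 RO=19 EX=24 WR=25  [struct: M1 busy until I3 writes@17]
I5: IS=19 RO=20 EX=22 WR=23
I6: IS=20 RO=21 EX=26 WR=27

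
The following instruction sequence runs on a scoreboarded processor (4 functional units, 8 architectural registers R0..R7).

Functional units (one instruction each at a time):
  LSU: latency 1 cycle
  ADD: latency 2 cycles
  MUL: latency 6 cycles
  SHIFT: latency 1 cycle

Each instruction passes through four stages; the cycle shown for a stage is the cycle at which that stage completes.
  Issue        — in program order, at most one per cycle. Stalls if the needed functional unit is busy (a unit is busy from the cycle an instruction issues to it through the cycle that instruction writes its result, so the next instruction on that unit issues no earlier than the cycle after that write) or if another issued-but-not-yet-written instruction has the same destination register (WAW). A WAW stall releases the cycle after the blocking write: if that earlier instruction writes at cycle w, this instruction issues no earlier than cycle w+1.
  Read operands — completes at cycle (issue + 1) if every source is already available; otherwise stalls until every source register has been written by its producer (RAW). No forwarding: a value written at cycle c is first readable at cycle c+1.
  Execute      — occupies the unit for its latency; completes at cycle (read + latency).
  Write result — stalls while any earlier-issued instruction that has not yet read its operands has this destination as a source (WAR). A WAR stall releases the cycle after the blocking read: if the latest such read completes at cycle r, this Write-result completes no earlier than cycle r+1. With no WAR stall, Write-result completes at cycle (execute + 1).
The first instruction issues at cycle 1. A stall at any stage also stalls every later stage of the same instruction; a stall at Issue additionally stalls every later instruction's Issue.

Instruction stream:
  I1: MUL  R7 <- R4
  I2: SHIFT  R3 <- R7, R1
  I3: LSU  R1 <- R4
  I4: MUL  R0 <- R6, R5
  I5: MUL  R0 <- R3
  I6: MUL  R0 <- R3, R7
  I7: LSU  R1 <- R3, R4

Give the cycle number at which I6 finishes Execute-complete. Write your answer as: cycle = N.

cycle = 35

t=1  I1 issues→MUL
t=2  I1 reads · I2 issues→SHIFT
t=3  I3 issues→LSU
t=4  I3 reads
t=5  I3 exec-done
t=8  I1 exec-done
t=9  I1 writes R7
t=10  I2 reads · I4 issues→MUL
t=11  I2 exec-done · I3 writes R1 · I4 reads
t=12  I2 writes R3
t=17  I4 exec-done
t=18  I4 writes R0
t=19  I5 issues→MUL
t=20  I5 reads
t=26  I5 exec-done
t=27  I5 writes R0
t=28  I6 issues→MUL
t=29  I6 reads · I7 issues→LSU
t=30  I7 reads
t=31  I7 exec-done
t=32  I7 writes R1
t=35  I6 exec-done
t=36  I6 writes R0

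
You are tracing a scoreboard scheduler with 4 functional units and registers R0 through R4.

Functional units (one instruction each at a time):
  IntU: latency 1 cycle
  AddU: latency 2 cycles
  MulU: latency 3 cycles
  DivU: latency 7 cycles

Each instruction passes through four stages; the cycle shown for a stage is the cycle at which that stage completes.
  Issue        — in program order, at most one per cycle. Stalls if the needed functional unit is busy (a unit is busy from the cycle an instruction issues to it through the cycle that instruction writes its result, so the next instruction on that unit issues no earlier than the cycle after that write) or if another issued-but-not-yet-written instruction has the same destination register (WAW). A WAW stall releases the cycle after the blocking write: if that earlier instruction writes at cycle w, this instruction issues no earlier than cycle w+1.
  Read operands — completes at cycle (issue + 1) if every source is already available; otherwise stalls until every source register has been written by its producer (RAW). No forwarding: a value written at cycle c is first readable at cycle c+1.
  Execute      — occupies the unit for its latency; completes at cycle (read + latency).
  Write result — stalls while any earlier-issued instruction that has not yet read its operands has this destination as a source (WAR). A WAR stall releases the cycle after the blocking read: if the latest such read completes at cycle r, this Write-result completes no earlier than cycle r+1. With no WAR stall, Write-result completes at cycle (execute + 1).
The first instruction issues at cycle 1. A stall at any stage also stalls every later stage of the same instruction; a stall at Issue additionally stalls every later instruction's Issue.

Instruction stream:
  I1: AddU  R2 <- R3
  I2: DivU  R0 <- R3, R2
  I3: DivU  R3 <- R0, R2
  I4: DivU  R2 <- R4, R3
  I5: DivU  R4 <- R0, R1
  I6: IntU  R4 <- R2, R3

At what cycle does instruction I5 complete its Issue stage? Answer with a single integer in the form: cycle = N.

I1: IS=1 RO=2 EX=4 WR=5
I2: IS=2 RO=6 EX=13 WR=14  [RAW R2: wait I1 write@5]
I3: IS=15 RO=16 EX=23 WR=24  [struct: DivU busy until I2 writes@14]
I4: IS=25 RO=26 EX=33 WR=34  [struct: DivU busy until I3 writes@24]
I5: IS=35 RO=36 EX=43 WR=44  [struct: DivU busy until I4 writes@34]
I6: IS=45 RO=46 EX=47 WR=48  [WAW R4: wait I5 write@44]

cycle = 35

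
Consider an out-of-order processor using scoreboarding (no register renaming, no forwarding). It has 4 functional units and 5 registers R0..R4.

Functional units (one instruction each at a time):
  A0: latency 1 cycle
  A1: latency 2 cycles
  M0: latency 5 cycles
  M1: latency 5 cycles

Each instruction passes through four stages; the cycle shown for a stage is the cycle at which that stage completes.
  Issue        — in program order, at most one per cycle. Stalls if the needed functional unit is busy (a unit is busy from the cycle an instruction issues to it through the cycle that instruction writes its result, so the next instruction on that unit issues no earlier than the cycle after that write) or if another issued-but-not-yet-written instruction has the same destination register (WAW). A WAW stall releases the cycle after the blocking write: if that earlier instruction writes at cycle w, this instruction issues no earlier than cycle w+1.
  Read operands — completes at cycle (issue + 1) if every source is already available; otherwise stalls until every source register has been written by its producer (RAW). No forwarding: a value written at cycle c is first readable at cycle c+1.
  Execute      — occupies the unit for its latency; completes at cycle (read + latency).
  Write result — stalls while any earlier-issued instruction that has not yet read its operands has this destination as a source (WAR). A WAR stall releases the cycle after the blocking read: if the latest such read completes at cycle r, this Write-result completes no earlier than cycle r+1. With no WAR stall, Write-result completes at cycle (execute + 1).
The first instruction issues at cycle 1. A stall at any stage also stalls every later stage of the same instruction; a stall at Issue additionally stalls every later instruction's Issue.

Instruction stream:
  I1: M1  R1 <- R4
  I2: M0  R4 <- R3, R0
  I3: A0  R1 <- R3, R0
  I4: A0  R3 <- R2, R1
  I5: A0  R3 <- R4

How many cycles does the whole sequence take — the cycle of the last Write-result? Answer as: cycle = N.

t=1  I1 issues→M1
t=2  I1 reads · I2 issues→M0
t=3  I2 reads
t=7  I1 exec-done
t=8  I1 writes R1 · I2 exec-done
t=9  I2 writes R4 · I3 issues→A0
t=10  I3 reads
t=11  I3 exec-done
t=12  I3 writes R1
t=13  I4 issues→A0
t=14  I4 reads
t=15  I4 exec-done
t=16  I4 writes R3
t=17  I5 issues→A0
t=18  I5 reads
t=19  I5 exec-done
t=20  I5 writes R3

cycle = 20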